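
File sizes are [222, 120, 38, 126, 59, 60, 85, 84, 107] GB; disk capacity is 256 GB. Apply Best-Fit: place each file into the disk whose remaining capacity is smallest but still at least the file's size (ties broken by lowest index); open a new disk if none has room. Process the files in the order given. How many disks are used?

5 disks

Put 222 GB in disk 1; 34 GB remain.
Put 120 GB in disk 2; 136 GB remain.
Put 38 GB in disk 2; 98 GB remain.
Put 126 GB in disk 3; 130 GB remain.
Put 59 GB in disk 2; 39 GB remain.
Put 60 GB in disk 3; 70 GB remain.
Put 85 GB in disk 4; 171 GB remain.
Put 84 GB in disk 4; 87 GB remain.
Put 107 GB in disk 5; 149 GB remain.
Final disks: [222] [120,38,59] [126,60] [85,84] [107].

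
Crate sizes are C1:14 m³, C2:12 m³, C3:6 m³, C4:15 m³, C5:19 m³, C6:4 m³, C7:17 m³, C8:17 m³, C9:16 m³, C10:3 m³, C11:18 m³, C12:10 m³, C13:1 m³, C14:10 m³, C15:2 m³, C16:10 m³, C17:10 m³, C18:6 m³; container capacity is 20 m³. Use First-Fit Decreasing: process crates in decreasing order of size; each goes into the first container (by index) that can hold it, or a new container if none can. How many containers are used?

Sorted descending: 19, 18, 17, 17, 16, 15, 14, 12, 10, 10, 10, 10, 6, 6, 4, 3, 2, 1.
19 m³ → container 1 (remaining 1 m³)
18 m³ → container 2 (remaining 2 m³)
17 m³ → container 3 (remaining 3 m³)
17 m³ → container 4 (remaining 3 m³)
16 m³ → container 5 (remaining 4 m³)
15 m³ → container 6 (remaining 5 m³)
14 m³ → container 7 (remaining 6 m³)
12 m³ → container 8 (remaining 8 m³)
10 m³ → container 9 (remaining 10 m³)
10 m³ → container 9 (remaining 0 m³)
10 m³ → container 10 (remaining 10 m³)
10 m³ → container 10 (remaining 0 m³)
6 m³ → container 7 (remaining 0 m³)
6 m³ → container 8 (remaining 2 m³)
4 m³ → container 5 (remaining 0 m³)
3 m³ → container 3 (remaining 0 m³)
2 m³ → container 2 (remaining 0 m³)
1 m³ → container 1 (remaining 0 m³)
Final containers: [19,1] [18,2] [17,3] [17] [16,4] [15] [14,6] [12,6] [10,10] [10,10].

10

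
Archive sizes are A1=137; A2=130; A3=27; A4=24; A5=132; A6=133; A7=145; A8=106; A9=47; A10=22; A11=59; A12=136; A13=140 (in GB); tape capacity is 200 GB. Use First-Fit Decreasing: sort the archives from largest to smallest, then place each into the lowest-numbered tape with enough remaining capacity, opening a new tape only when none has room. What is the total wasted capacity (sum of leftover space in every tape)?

Sorted descending: 145, 140, 137, 136, 133, 132, 130, 106, 59, 47, 27, 24, 22.
145 GB → tape 1 (remaining 55 GB)
140 GB → tape 2 (remaining 60 GB)
137 GB → tape 3 (remaining 63 GB)
136 GB → tape 4 (remaining 64 GB)
133 GB → tape 5 (remaining 67 GB)
132 GB → tape 6 (remaining 68 GB)
130 GB → tape 7 (remaining 70 GB)
106 GB → tape 8 (remaining 94 GB)
59 GB → tape 2 (remaining 1 GB)
47 GB → tape 1 (remaining 8 GB)
27 GB → tape 3 (remaining 36 GB)
24 GB → tape 3 (remaining 12 GB)
22 GB → tape 4 (remaining 42 GB)
8 tapes × 200 GB = 1600 GB; used 1238 GB; unused 362 GB.

362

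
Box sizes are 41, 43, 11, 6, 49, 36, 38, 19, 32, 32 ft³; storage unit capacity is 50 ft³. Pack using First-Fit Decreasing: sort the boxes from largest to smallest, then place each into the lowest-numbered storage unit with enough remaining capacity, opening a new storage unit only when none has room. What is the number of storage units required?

Sorted descending: 49, 43, 41, 38, 36, 32, 32, 19, 11, 6.
storage unit 1: place 49 ft³, 1 ft³ left
storage unit 2: place 43 ft³, 7 ft³ left
storage unit 3: place 41 ft³, 9 ft³ left
storage unit 4: place 38 ft³, 12 ft³ left
storage unit 5: place 36 ft³, 14 ft³ left
storage unit 6: place 32 ft³, 18 ft³ left
storage unit 7: place 32 ft³, 18 ft³ left
storage unit 8: place 19 ft³, 31 ft³ left
storage unit 4: place 11 ft³, 1 ft³ left
storage unit 2: place 6 ft³, 1 ft³ left

8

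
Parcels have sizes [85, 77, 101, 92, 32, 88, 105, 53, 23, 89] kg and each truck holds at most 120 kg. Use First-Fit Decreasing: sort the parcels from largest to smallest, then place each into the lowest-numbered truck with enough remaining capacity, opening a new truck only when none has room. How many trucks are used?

8

Sorted descending: 105, 101, 92, 89, 88, 85, 77, 53, 32, 23.
Put 105 kg in truck 1; 15 kg remain.
Put 101 kg in truck 2; 19 kg remain.
Put 92 kg in truck 3; 28 kg remain.
Put 89 kg in truck 4; 31 kg remain.
Put 88 kg in truck 5; 32 kg remain.
Put 85 kg in truck 6; 35 kg remain.
Put 77 kg in truck 7; 43 kg remain.
Put 53 kg in truck 8; 67 kg remain.
Put 32 kg in truck 5; 0 kg remain.
Put 23 kg in truck 3; 5 kg remain.
Final trucks: [105] [101] [92,23] [89] [88,32] [85] [77] [53].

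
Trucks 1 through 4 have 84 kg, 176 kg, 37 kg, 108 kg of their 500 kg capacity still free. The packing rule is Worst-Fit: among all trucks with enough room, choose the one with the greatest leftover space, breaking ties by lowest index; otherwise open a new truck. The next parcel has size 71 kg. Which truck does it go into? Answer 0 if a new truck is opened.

Trucks with room: truck 1 (84 kg), truck 2 (176 kg), truck 4 (108 kg).
Most room is truck 2 with 176 kg free.

2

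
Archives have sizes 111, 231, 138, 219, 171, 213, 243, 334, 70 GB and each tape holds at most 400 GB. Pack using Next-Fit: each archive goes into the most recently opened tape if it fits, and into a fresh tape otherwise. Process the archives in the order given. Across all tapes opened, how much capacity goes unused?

670

tape 1: place 111 GB, 289 GB left
tape 1: place 231 GB, 58 GB left
tape 2: place 138 GB, 262 GB left
tape 2: place 219 GB, 43 GB left
tape 3: place 171 GB, 229 GB left
tape 3: place 213 GB, 16 GB left
tape 4: place 243 GB, 157 GB left
tape 5: place 334 GB, 66 GB left
tape 6: place 70 GB, 330 GB left
6 tapes × 400 GB = 2400 GB; used 1730 GB; unused 670 GB.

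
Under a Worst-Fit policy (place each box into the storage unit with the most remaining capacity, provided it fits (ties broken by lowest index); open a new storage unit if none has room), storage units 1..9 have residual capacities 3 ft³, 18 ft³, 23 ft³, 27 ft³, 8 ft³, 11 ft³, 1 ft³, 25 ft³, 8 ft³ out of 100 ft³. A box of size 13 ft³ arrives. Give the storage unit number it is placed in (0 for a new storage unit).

4

Storage units with room: storage unit 2 (18 ft³), storage unit 3 (23 ft³), storage unit 4 (27 ft³), storage unit 8 (25 ft³).
Most room is storage unit 4 with 27 ft³ free.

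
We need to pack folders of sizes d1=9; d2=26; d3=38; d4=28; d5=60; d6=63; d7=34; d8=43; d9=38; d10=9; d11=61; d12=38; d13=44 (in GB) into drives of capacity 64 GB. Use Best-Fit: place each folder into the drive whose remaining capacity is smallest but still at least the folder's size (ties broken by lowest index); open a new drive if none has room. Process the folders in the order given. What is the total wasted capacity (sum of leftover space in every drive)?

Put d1 (9 GB) in drive 1; 55 GB remain.
Put d2 (26 GB) in drive 1; 29 GB remain.
Put d3 (38 GB) in drive 2; 26 GB remain.
Put d4 (28 GB) in drive 1; 1 GB remain.
Put d5 (60 GB) in drive 3; 4 GB remain.
Put d6 (63 GB) in drive 4; 1 GB remain.
Put d7 (34 GB) in drive 5; 30 GB remain.
Put d8 (43 GB) in drive 6; 21 GB remain.
Put d9 (38 GB) in drive 7; 26 GB remain.
Put d10 (9 GB) in drive 6; 12 GB remain.
Put d11 (61 GB) in drive 8; 3 GB remain.
Put d12 (38 GB) in drive 9; 26 GB remain.
Put d13 (44 GB) in drive 10; 20 GB remain.
10 drives × 64 GB = 640 GB; used 491 GB; unused 149 GB.

149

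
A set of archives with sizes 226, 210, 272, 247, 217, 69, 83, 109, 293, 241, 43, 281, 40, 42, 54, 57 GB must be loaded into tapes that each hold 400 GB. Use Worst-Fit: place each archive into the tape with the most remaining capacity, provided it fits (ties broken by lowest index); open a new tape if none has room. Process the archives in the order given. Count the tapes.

Put 226 GB in tape 1; 174 GB remain.
Put 210 GB in tape 2; 190 GB remain.
Put 272 GB in tape 3; 128 GB remain.
Put 247 GB in tape 4; 153 GB remain.
Put 217 GB in tape 5; 183 GB remain.
Put 69 GB in tape 2; 121 GB remain.
Put 83 GB in tape 5; 100 GB remain.
Put 109 GB in tape 1; 65 GB remain.
Put 293 GB in tape 6; 107 GB remain.
Put 241 GB in tape 7; 159 GB remain.
Put 43 GB in tape 7; 116 GB remain.
Put 281 GB in tape 8; 119 GB remain.
Put 40 GB in tape 4; 113 GB remain.
Put 42 GB in tape 3; 86 GB remain.
Put 54 GB in tape 2; 67 GB remain.
Put 57 GB in tape 8; 62 GB remain.

8 tapes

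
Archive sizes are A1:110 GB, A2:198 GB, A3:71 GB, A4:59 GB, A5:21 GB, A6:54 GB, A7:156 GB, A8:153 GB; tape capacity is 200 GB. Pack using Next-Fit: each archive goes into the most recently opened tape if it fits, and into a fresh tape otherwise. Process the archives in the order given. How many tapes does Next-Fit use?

Put A1 (110 GB) in tape 1; 90 GB remain.
Put A2 (198 GB) in tape 2; 2 GB remain.
Put A3 (71 GB) in tape 3; 129 GB remain.
Put A4 (59 GB) in tape 3; 70 GB remain.
Put A5 (21 GB) in tape 3; 49 GB remain.
Put A6 (54 GB) in tape 4; 146 GB remain.
Put A7 (156 GB) in tape 5; 44 GB remain.
Put A8 (153 GB) in tape 6; 47 GB remain.

6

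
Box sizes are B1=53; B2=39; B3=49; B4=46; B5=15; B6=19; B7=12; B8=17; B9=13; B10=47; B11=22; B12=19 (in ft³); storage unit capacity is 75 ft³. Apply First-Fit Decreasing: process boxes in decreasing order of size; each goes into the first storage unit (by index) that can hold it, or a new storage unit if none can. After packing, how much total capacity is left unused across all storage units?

Sorted descending: 53, 49, 47, 46, 39, 22, 19, 19, 17, 15, 13, 12.
storage unit 1: place 53 ft³, 22 ft³ left
storage unit 2: place 49 ft³, 26 ft³ left
storage unit 3: place 47 ft³, 28 ft³ left
storage unit 4: place 46 ft³, 29 ft³ left
storage unit 5: place 39 ft³, 36 ft³ left
storage unit 1: place 22 ft³, 0 ft³ left
storage unit 2: place 19 ft³, 7 ft³ left
storage unit 3: place 19 ft³, 9 ft³ left
storage unit 4: place 17 ft³, 12 ft³ left
storage unit 5: place 15 ft³, 21 ft³ left
storage unit 5: place 13 ft³, 8 ft³ left
storage unit 4: place 12 ft³, 0 ft³ left
5 storage units × 75 ft³ = 375 ft³; used 351 ft³; unused 24 ft³.

24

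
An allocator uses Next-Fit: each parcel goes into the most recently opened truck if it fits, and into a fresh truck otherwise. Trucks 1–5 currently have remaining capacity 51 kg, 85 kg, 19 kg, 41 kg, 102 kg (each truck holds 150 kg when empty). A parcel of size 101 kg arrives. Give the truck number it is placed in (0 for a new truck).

Next-Fit only looks at truck 5, which has 102 kg free.
101 kg fits there.

5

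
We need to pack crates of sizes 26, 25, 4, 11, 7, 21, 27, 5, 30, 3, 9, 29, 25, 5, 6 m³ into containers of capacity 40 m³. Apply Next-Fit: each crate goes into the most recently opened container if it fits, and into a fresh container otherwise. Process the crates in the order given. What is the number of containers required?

container 1: place 26 m³, 14 m³ left
container 2: place 25 m³, 15 m³ left
container 2: place 4 m³, 11 m³ left
container 2: place 11 m³, 0 m³ left
container 3: place 7 m³, 33 m³ left
container 3: place 21 m³, 12 m³ left
container 4: place 27 m³, 13 m³ left
container 4: place 5 m³, 8 m³ left
container 5: place 30 m³, 10 m³ left
container 5: place 3 m³, 7 m³ left
container 6: place 9 m³, 31 m³ left
container 6: place 29 m³, 2 m³ left
container 7: place 25 m³, 15 m³ left
container 7: place 5 m³, 10 m³ left
container 7: place 6 m³, 4 m³ left

7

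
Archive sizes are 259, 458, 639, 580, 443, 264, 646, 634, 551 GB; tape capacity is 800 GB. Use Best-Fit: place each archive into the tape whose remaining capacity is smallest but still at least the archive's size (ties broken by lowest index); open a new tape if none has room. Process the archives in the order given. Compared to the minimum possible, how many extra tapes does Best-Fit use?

0

Best-Fit: [259,458] [639] [580] [443,264] [646] [634] [551] → 7 tapes.
7 archives exceed 400 GB (half the capacity), and no two of those can share a tape, so at least 7 tapes are needed.
So 7 is already optimal.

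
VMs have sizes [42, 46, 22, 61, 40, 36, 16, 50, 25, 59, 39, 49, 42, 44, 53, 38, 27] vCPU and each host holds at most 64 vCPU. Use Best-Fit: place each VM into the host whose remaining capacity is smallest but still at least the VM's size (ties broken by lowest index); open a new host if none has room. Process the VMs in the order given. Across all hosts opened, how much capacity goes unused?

Put 42 vCPU in host 1; 22 vCPU remain.
Put 46 vCPU in host 2; 18 vCPU remain.
Put 22 vCPU in host 1; 0 vCPU remain.
Put 61 vCPU in host 3; 3 vCPU remain.
Put 40 vCPU in host 4; 24 vCPU remain.
Put 36 vCPU in host 5; 28 vCPU remain.
Put 16 vCPU in host 2; 2 vCPU remain.
Put 50 vCPU in host 6; 14 vCPU remain.
Put 25 vCPU in host 5; 3 vCPU remain.
Put 59 vCPU in host 7; 5 vCPU remain.
Put 39 vCPU in host 8; 25 vCPU remain.
Put 49 vCPU in host 9; 15 vCPU remain.
Put 42 vCPU in host 10; 22 vCPU remain.
Put 44 vCPU in host 11; 20 vCPU remain.
Put 53 vCPU in host 12; 11 vCPU remain.
Put 38 vCPU in host 13; 26 vCPU remain.
Put 27 vCPU in host 14; 37 vCPU remain.
14 hosts × 64 vCPU = 896 vCPU; used 689 vCPU; unused 207 vCPU.

207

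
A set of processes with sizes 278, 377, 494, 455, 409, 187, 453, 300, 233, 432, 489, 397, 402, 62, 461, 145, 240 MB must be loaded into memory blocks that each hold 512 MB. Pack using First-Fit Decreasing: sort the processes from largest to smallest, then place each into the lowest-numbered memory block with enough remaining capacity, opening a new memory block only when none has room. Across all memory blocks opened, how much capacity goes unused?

Sorted descending: 494, 489, 461, 455, 453, 432, 409, 402, 397, 377, 300, 278, 240, 233, 187, 145, 62.
memory block 1: place 494 MB, 18 MB left
memory block 2: place 489 MB, 23 MB left
memory block 3: place 461 MB, 51 MB left
memory block 4: place 455 MB, 57 MB left
memory block 5: place 453 MB, 59 MB left
memory block 6: place 432 MB, 80 MB left
memory block 7: place 409 MB, 103 MB left
memory block 8: place 402 MB, 110 MB left
memory block 9: place 397 MB, 115 MB left
memory block 10: place 377 MB, 135 MB left
memory block 11: place 300 MB, 212 MB left
memory block 12: place 278 MB, 234 MB left
memory block 13: place 240 MB, 272 MB left
memory block 12: place 233 MB, 1 MB left
memory block 11: place 187 MB, 25 MB left
memory block 13: place 145 MB, 127 MB left
memory block 6: place 62 MB, 18 MB left
13 memory blocks × 512 MB = 6656 MB; used 5814 MB; unused 842 MB.

842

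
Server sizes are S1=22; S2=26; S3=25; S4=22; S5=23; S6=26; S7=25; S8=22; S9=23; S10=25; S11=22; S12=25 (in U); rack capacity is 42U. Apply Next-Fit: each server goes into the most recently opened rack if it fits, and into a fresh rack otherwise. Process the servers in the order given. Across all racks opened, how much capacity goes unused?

rack 1: place S1 (22U), 20U left
rack 2: place S2 (26U), 16U left
rack 3: place S3 (25U), 17U left
rack 4: place S4 (22U), 20U left
rack 5: place S5 (23U), 19U left
rack 6: place S6 (26U), 16U left
rack 7: place S7 (25U), 17U left
rack 8: place S8 (22U), 20U left
rack 9: place S9 (23U), 19U left
rack 10: place S10 (25U), 17U left
rack 11: place S11 (22U), 20U left
rack 12: place S12 (25U), 17U left
12 racks × 42U = 504U; used 286U; unused 218U.

218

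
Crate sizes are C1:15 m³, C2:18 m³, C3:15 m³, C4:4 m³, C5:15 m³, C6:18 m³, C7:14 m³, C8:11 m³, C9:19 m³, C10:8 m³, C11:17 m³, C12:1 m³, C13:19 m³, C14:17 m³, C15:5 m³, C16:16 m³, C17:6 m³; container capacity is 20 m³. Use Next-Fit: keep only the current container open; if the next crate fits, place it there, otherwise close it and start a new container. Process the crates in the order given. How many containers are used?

15

C1 (15 m³) → container 1 (remaining 5 m³)
C2 (18 m³) → container 2 (remaining 2 m³)
C3 (15 m³) → container 3 (remaining 5 m³)
C4 (4 m³) → container 3 (remaining 1 m³)
C5 (15 m³) → container 4 (remaining 5 m³)
C6 (18 m³) → container 5 (remaining 2 m³)
C7 (14 m³) → container 6 (remaining 6 m³)
C8 (11 m³) → container 7 (remaining 9 m³)
C9 (19 m³) → container 8 (remaining 1 m³)
C10 (8 m³) → container 9 (remaining 12 m³)
C11 (17 m³) → container 10 (remaining 3 m³)
C12 (1 m³) → container 10 (remaining 2 m³)
C13 (19 m³) → container 11 (remaining 1 m³)
C14 (17 m³) → container 12 (remaining 3 m³)
C15 (5 m³) → container 13 (remaining 15 m³)
C16 (16 m³) → container 14 (remaining 4 m³)
C17 (6 m³) → container 15 (remaining 14 m³)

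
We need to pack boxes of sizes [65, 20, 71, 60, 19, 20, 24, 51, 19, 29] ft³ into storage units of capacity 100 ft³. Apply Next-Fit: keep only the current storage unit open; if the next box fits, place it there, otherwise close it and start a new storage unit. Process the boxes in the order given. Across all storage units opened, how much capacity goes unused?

Put 65 ft³ in storage unit 1; 35 ft³ remain.
Put 20 ft³ in storage unit 1; 15 ft³ remain.
Put 71 ft³ in storage unit 2; 29 ft³ remain.
Put 60 ft³ in storage unit 3; 40 ft³ remain.
Put 19 ft³ in storage unit 3; 21 ft³ remain.
Put 20 ft³ in storage unit 3; 1 ft³ remain.
Put 24 ft³ in storage unit 4; 76 ft³ remain.
Put 51 ft³ in storage unit 4; 25 ft³ remain.
Put 19 ft³ in storage unit 4; 6 ft³ remain.
Put 29 ft³ in storage unit 5; 71 ft³ remain.
5 storage units × 100 ft³ = 500 ft³; used 378 ft³; unused 122 ft³.

122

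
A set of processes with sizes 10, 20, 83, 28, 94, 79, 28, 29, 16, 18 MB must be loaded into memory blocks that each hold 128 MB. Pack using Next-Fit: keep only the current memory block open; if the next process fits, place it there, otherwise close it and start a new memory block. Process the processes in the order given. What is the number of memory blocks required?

4

Put 10 MB in memory block 1; 118 MB remain.
Put 20 MB in memory block 1; 98 MB remain.
Put 83 MB in memory block 1; 15 MB remain.
Put 28 MB in memory block 2; 100 MB remain.
Put 94 MB in memory block 2; 6 MB remain.
Put 79 MB in memory block 3; 49 MB remain.
Put 28 MB in memory block 3; 21 MB remain.
Put 29 MB in memory block 4; 99 MB remain.
Put 16 MB in memory block 4; 83 MB remain.
Put 18 MB in memory block 4; 65 MB remain.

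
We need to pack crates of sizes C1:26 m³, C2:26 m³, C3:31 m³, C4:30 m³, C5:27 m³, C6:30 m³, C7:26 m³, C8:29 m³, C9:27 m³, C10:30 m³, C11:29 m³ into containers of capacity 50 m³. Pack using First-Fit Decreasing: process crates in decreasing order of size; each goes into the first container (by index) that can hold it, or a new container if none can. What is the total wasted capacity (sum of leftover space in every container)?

239

Sorted descending: 31, 30, 30, 30, 29, 29, 27, 27, 26, 26, 26.
Put 31 m³ in container 1; 19 m³ remain.
Put 30 m³ in container 2; 20 m³ remain.
Put 30 m³ in container 3; 20 m³ remain.
Put 30 m³ in container 4; 20 m³ remain.
Put 29 m³ in container 5; 21 m³ remain.
Put 29 m³ in container 6; 21 m³ remain.
Put 27 m³ in container 7; 23 m³ remain.
Put 27 m³ in container 8; 23 m³ remain.
Put 26 m³ in container 9; 24 m³ remain.
Put 26 m³ in container 10; 24 m³ remain.
Put 26 m³ in container 11; 24 m³ remain.
11 containers × 50 m³ = 550 m³; used 311 m³; unused 239 m³.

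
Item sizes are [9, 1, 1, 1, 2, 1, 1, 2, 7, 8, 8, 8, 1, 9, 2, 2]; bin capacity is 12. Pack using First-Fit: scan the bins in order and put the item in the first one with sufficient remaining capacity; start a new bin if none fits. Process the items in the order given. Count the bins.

bin 1: place 9, 3 left
bin 1: place 1, 2 left
bin 1: place 1, 1 left
bin 1: place 1, 0 left
bin 2: place 2, 10 left
bin 2: place 1, 9 left
bin 2: place 1, 8 left
bin 2: place 2, 6 left
bin 3: place 7, 5 left
bin 4: place 8, 4 left
bin 5: place 8, 4 left
bin 6: place 8, 4 left
bin 2: place 1, 5 left
bin 7: place 9, 3 left
bin 2: place 2, 3 left
bin 2: place 2, 1 left
Final bins: [9,1,1,1] [2,1,1,2,1,2,2] [7] [8] [8] [8] [9].

7 bins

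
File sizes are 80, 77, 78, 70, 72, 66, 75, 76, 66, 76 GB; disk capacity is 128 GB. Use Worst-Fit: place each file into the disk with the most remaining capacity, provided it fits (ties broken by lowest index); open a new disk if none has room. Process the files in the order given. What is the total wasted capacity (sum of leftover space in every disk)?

Put 80 GB in disk 1; 48 GB remain.
Put 77 GB in disk 2; 51 GB remain.
Put 78 GB in disk 3; 50 GB remain.
Put 70 GB in disk 4; 58 GB remain.
Put 72 GB in disk 5; 56 GB remain.
Put 66 GB in disk 6; 62 GB remain.
Put 75 GB in disk 7; 53 GB remain.
Put 76 GB in disk 8; 52 GB remain.
Put 66 GB in disk 9; 62 GB remain.
Put 76 GB in disk 10; 52 GB remain.
10 disks × 128 GB = 1280 GB; used 736 GB; unused 544 GB.

544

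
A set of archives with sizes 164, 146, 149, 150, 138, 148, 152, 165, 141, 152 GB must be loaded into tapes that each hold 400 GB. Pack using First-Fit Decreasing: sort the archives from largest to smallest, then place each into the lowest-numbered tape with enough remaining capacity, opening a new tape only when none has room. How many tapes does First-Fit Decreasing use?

5 tapes

Sorted descending: 165, 164, 152, 152, 150, 149, 148, 146, 141, 138.
Put 165 GB in tape 1; 235 GB remain.
Put 164 GB in tape 1; 71 GB remain.
Put 152 GB in tape 2; 248 GB remain.
Put 152 GB in tape 2; 96 GB remain.
Put 150 GB in tape 3; 250 GB remain.
Put 149 GB in tape 3; 101 GB remain.
Put 148 GB in tape 4; 252 GB remain.
Put 146 GB in tape 4; 106 GB remain.
Put 141 GB in tape 5; 259 GB remain.
Put 138 GB in tape 5; 121 GB remain.
Final tapes: [165,164] [152,152] [150,149] [148,146] [141,138].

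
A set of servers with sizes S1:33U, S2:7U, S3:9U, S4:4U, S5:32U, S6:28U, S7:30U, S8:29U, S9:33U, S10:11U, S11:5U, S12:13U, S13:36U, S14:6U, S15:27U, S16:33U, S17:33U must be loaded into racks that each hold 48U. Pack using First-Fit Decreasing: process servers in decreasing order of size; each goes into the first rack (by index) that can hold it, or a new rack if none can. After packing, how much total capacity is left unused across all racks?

Sorted descending: 36, 33, 33, 33, 33, 32, 30, 29, 28, 27, 13, 11, 9, 7, 6, 5, 4.
Put 36U in rack 1; 12U remain.
Put 33U in rack 2; 15U remain.
Put 33U in rack 3; 15U remain.
Put 33U in rack 4; 15U remain.
Put 33U in rack 5; 15U remain.
Put 32U in rack 6; 16U remain.
Put 30U in rack 7; 18U remain.
Put 29U in rack 8; 19U remain.
Put 28U in rack 9; 20U remain.
Put 27U in rack 10; 21U remain.
Put 13U in rack 2; 2U remain.
Put 11U in rack 1; 1U remain.
Put 9U in rack 3; 6U remain.
Put 7U in rack 4; 8U remain.
Put 6U in rack 3; 0U remain.
Put 5U in rack 4; 3U remain.
Put 4U in rack 5; 11U remain.
10 racks × 48U = 480U; used 369U; unused 111U.

111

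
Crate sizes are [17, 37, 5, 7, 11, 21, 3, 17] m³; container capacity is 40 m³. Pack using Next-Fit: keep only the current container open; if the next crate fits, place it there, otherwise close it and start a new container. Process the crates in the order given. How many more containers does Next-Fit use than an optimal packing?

Next-Fit: [17] [37] [5,7,11] [21,3] [17] → 5 containers.
Total size 118 m³; any packing needs at least ⌈118/40⌉ = 3 containers.
An optimal packing achieves that bound: [37,3] [21,17] [17,11,7,5] → 3 containers.
Excess: 5 − 3 = 2.

2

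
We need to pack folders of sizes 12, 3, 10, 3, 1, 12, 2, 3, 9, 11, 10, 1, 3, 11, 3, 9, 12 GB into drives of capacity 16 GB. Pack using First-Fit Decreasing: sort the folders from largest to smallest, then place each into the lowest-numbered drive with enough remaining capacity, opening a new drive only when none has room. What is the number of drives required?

9

Sorted descending: 12, 12, 12, 11, 11, 10, 10, 9, 9, 3, 3, 3, 3, 3, 2, 1, 1.
12 GB → drive 1 (remaining 4 GB)
12 GB → drive 2 (remaining 4 GB)
12 GB → drive 3 (remaining 4 GB)
11 GB → drive 4 (remaining 5 GB)
11 GB → drive 5 (remaining 5 GB)
10 GB → drive 6 (remaining 6 GB)
10 GB → drive 7 (remaining 6 GB)
9 GB → drive 8 (remaining 7 GB)
9 GB → drive 9 (remaining 7 GB)
3 GB → drive 1 (remaining 1 GB)
3 GB → drive 2 (remaining 1 GB)
3 GB → drive 3 (remaining 1 GB)
3 GB → drive 4 (remaining 2 GB)
3 GB → drive 5 (remaining 2 GB)
2 GB → drive 4 (remaining 0 GB)
1 GB → drive 1 (remaining 0 GB)
1 GB → drive 2 (remaining 0 GB)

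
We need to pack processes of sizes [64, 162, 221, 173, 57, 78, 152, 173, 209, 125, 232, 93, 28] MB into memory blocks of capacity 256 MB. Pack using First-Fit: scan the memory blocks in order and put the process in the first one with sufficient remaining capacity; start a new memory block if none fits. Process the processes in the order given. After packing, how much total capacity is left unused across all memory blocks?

memory block 1: place 64 MB, 192 MB left
memory block 1: place 162 MB, 30 MB left
memory block 2: place 221 MB, 35 MB left
memory block 3: place 173 MB, 83 MB left
memory block 3: place 57 MB, 26 MB left
memory block 4: place 78 MB, 178 MB left
memory block 4: place 152 MB, 26 MB left
memory block 5: place 173 MB, 83 MB left
memory block 6: place 209 MB, 47 MB left
memory block 7: place 125 MB, 131 MB left
memory block 8: place 232 MB, 24 MB left
memory block 7: place 93 MB, 38 MB left
memory block 1: place 28 MB, 2 MB left
8 memory blocks × 256 MB = 2048 MB; used 1767 MB; unused 281 MB.

281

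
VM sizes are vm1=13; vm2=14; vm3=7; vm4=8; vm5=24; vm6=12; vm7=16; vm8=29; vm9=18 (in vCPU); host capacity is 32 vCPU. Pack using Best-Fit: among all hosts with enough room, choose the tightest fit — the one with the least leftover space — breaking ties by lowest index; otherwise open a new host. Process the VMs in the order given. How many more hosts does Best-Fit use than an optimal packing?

Best-Fit: [13,14] [7,8,12] [24] [16] [29] [18] → 6 hosts.
Total size 141 vCPU; any packing needs at least ⌈141/32⌉ = 5 hosts.
An optimal packing achieves that bound: [29] [24,8] [18,14] [16,13] [12,7] → 5 hosts.
Excess: 6 − 5 = 1.

1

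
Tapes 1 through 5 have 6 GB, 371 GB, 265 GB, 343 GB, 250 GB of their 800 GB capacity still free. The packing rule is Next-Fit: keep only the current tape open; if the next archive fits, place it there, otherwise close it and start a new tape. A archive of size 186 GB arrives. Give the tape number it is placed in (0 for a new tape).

Next-Fit only looks at tape 5, which has 250 GB free.
186 GB fits there.

5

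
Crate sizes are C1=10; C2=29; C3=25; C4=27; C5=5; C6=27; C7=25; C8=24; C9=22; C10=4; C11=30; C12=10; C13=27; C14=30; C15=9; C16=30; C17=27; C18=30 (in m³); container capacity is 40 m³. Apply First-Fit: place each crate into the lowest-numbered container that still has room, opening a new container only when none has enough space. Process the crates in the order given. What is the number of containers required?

C1 (10 m³) → container 1 (remaining 30 m³)
C2 (29 m³) → container 1 (remaining 1 m³)
C3 (25 m³) → container 2 (remaining 15 m³)
C4 (27 m³) → container 3 (remaining 13 m³)
C5 (5 m³) → container 2 (remaining 10 m³)
C6 (27 m³) → container 4 (remaining 13 m³)
C7 (25 m³) → container 5 (remaining 15 m³)
C8 (24 m³) → container 6 (remaining 16 m³)
C9 (22 m³) → container 7 (remaining 18 m³)
C10 (4 m³) → container 2 (remaining 6 m³)
C11 (30 m³) → container 8 (remaining 10 m³)
C12 (10 m³) → container 3 (remaining 3 m³)
C13 (27 m³) → container 9 (remaining 13 m³)
C14 (30 m³) → container 10 (remaining 10 m³)
C15 (9 m³) → container 4 (remaining 4 m³)
C16 (30 m³) → container 11 (remaining 10 m³)
C17 (27 m³) → container 12 (remaining 13 m³)
C18 (30 m³) → container 13 (remaining 10 m³)
Final containers: [10,29] [25,5,4] [27,10] [27,9] [25] [24] [22] [30] [27] [30] [30] [27] [30].

13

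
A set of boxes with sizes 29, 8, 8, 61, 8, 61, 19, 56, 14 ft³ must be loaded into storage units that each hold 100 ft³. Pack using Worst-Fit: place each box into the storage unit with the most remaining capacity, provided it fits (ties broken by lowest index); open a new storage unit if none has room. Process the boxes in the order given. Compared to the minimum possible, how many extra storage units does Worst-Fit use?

Worst-Fit: [29,8,8,8,19] [61] [61] [56,14] → 4 storage units.
Total size 264 ft³; any packing needs at least ⌈264/100⌉ = 3 storage units.
An optimal packing achieves that bound: [61,29,8] [61,19,14] [56,8,8] → 3 storage units.
Excess: 4 − 3 = 1.

1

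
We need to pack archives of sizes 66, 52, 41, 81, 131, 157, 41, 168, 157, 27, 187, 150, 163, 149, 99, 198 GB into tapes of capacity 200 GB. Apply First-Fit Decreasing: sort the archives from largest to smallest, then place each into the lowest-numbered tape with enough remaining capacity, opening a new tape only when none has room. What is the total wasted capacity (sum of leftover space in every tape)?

333

Sorted descending: 198, 187, 168, 163, 157, 157, 150, 149, 131, 99, 81, 66, 52, 41, 41, 27.
Put 198 GB in tape 1; 2 GB remain.
Put 187 GB in tape 2; 13 GB remain.
Put 168 GB in tape 3; 32 GB remain.
Put 163 GB in tape 4; 37 GB remain.
Put 157 GB in tape 5; 43 GB remain.
Put 157 GB in tape 6; 43 GB remain.
Put 150 GB in tape 7; 50 GB remain.
Put 149 GB in tape 8; 51 GB remain.
Put 131 GB in tape 9; 69 GB remain.
Put 99 GB in tape 10; 101 GB remain.
Put 81 GB in tape 10; 20 GB remain.
Put 66 GB in tape 9; 3 GB remain.
Put 52 GB in tape 11; 148 GB remain.
Put 41 GB in tape 5; 2 GB remain.
Put 41 GB in tape 6; 2 GB remain.
Put 27 GB in tape 3; 5 GB remain.
11 tapes × 200 GB = 2200 GB; used 1867 GB; unused 333 GB.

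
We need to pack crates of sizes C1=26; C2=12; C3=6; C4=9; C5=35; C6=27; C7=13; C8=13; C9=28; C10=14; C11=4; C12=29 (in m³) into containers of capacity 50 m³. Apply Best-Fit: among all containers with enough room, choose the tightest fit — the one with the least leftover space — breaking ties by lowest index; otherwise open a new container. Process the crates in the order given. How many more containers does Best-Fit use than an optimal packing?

Best-Fit: [26,12,6,4] [9,35] [27,13] [13,28] [14,29] → 5 containers.
Total size 216 m³; any packing needs at least ⌈216/50⌉ = 5 containers.
So 5 is already optimal.

0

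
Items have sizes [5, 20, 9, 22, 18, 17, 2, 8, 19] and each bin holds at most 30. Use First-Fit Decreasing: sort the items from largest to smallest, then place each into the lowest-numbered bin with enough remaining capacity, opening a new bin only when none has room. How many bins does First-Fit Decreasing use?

5

Sorted descending: 22, 20, 19, 18, 17, 9, 8, 5, 2.
Put 22 in bin 1; 8 remain.
Put 20 in bin 2; 10 remain.
Put 19 in bin 3; 11 remain.
Put 18 in bin 4; 12 remain.
Put 17 in bin 5; 13 remain.
Put 9 in bin 2; 1 remain.
Put 8 in bin 1; 0 remain.
Put 5 in bin 3; 6 remain.
Put 2 in bin 3; 4 remain.
Final bins: [22,8] [20,9] [19,5,2] [18] [17].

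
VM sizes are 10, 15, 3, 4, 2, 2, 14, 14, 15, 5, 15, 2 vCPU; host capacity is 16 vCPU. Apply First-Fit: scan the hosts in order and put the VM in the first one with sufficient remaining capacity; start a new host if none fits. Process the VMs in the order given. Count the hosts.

7

host 1: place 10 vCPU, 6 vCPU left
host 2: place 15 vCPU, 1 vCPU left
host 1: place 3 vCPU, 3 vCPU left
host 3: place 4 vCPU, 12 vCPU left
host 1: place 2 vCPU, 1 vCPU left
host 3: place 2 vCPU, 10 vCPU left
host 4: place 14 vCPU, 2 vCPU left
host 5: place 14 vCPU, 2 vCPU left
host 6: place 15 vCPU, 1 vCPU left
host 3: place 5 vCPU, 5 vCPU left
host 7: place 15 vCPU, 1 vCPU left
host 3: place 2 vCPU, 3 vCPU left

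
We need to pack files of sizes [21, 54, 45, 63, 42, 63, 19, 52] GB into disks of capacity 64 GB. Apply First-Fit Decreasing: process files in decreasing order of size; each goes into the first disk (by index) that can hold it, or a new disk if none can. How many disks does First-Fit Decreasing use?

6 disks

Sorted descending: 63, 63, 54, 52, 45, 42, 21, 19.
63 GB → disk 1 (remaining 1 GB)
63 GB → disk 2 (remaining 1 GB)
54 GB → disk 3 (remaining 10 GB)
52 GB → disk 4 (remaining 12 GB)
45 GB → disk 5 (remaining 19 GB)
42 GB → disk 6 (remaining 22 GB)
21 GB → disk 6 (remaining 1 GB)
19 GB → disk 5 (remaining 0 GB)
Final disks: [63] [63] [54] [52] [45,19] [42,21].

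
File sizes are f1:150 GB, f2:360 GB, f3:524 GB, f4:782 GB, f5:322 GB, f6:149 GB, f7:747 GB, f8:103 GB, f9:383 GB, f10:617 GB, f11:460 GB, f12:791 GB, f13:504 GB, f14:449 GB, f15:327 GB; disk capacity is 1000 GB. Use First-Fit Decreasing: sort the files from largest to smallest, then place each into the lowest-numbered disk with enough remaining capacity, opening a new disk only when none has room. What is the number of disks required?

8

Sorted descending: 791, 782, 747, 617, 524, 504, 460, 449, 383, 360, 327, 322, 150, 149, 103.
disk 1: place 791 GB, 209 GB left
disk 2: place 782 GB, 218 GB left
disk 3: place 747 GB, 253 GB left
disk 4: place 617 GB, 383 GB left
disk 5: place 524 GB, 476 GB left
disk 6: place 504 GB, 496 GB left
disk 5: place 460 GB, 16 GB left
disk 6: place 449 GB, 47 GB left
disk 4: place 383 GB, 0 GB left
disk 7: place 360 GB, 640 GB left
disk 7: place 327 GB, 313 GB left
disk 8: place 322 GB, 678 GB left
disk 1: place 150 GB, 59 GB left
disk 2: place 149 GB, 69 GB left
disk 3: place 103 GB, 150 GB left
Final disks: [791,150] [782,149] [747,103] [617,383] [524,460] [504,449] [360,327] [322].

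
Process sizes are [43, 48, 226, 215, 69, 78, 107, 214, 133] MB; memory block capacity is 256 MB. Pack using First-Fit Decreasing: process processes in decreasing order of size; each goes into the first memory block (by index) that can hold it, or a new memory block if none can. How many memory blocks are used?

Sorted descending: 226, 215, 214, 133, 107, 78, 69, 48, 43.
Put 226 MB in memory block 1; 30 MB remain.
Put 215 MB in memory block 2; 41 MB remain.
Put 214 MB in memory block 3; 42 MB remain.
Put 133 MB in memory block 4; 123 MB remain.
Put 107 MB in memory block 4; 16 MB remain.
Put 78 MB in memory block 5; 178 MB remain.
Put 69 MB in memory block 5; 109 MB remain.
Put 48 MB in memory block 5; 61 MB remain.
Put 43 MB in memory block 5; 18 MB remain.

5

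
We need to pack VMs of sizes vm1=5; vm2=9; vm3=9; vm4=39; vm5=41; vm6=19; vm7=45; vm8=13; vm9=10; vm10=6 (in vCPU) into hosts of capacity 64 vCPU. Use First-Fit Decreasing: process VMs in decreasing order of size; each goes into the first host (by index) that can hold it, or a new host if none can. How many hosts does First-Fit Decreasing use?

Sorted descending: 45, 41, 39, 19, 13, 10, 9, 9, 6, 5.
Put 45 vCPU in host 1; 19 vCPU remain.
Put 41 vCPU in host 2; 23 vCPU remain.
Put 39 vCPU in host 3; 25 vCPU remain.
Put 19 vCPU in host 1; 0 vCPU remain.
Put 13 vCPU in host 2; 10 vCPU remain.
Put 10 vCPU in host 2; 0 vCPU remain.
Put 9 vCPU in host 3; 16 vCPU remain.
Put 9 vCPU in host 3; 7 vCPU remain.
Put 6 vCPU in host 3; 1 vCPU remain.
Put 5 vCPU in host 4; 59 vCPU remain.

4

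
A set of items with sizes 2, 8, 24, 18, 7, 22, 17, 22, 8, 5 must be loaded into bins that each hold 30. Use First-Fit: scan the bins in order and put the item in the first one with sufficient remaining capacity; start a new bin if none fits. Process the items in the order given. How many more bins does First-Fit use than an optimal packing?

0

First-Fit: [2,8,18] [24,5] [7,22] [17,8] [22] → 5 bins.
Total size 133; any packing needs at least ⌈133/30⌉ = 5 bins.
So 5 is already optimal.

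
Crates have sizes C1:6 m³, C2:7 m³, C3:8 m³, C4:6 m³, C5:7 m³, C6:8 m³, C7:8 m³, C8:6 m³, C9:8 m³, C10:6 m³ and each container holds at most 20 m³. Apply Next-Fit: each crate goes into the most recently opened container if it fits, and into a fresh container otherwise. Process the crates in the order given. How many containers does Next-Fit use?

C1 (6 m³) → container 1 (remaining 14 m³)
C2 (7 m³) → container 1 (remaining 7 m³)
C3 (8 m³) → container 2 (remaining 12 m³)
C4 (6 m³) → container 2 (remaining 6 m³)
C5 (7 m³) → container 3 (remaining 13 m³)
C6 (8 m³) → container 3 (remaining 5 m³)
C7 (8 m³) → container 4 (remaining 12 m³)
C8 (6 m³) → container 4 (remaining 6 m³)
C9 (8 m³) → container 5 (remaining 12 m³)
C10 (6 m³) → container 5 (remaining 6 m³)
Final containers: [6,7] [8,6] [7,8] [8,6] [8,6].

5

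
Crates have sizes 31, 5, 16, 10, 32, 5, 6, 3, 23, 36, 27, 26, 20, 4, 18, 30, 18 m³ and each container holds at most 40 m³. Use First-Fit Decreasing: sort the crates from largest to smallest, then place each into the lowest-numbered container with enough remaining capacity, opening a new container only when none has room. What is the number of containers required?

Sorted descending: 36, 32, 31, 30, 27, 26, 23, 20, 18, 18, 16, 10, 6, 5, 5, 4, 3.
container 1: place 36 m³, 4 m³ left
container 2: place 32 m³, 8 m³ left
container 3: place 31 m³, 9 m³ left
container 4: place 30 m³, 10 m³ left
container 5: place 27 m³, 13 m³ left
container 6: place 26 m³, 14 m³ left
container 7: place 23 m³, 17 m³ left
container 8: place 20 m³, 20 m³ left
container 8: place 18 m³, 2 m³ left
container 9: place 18 m³, 22 m³ left
container 7: place 16 m³, 1 m³ left
container 4: place 10 m³, 0 m³ left
container 2: place 6 m³, 2 m³ left
container 3: place 5 m³, 4 m³ left
container 5: place 5 m³, 8 m³ left
container 1: place 4 m³, 0 m³ left
container 3: place 3 m³, 1 m³ left
Final containers: [36,4] [32,6] [31,5,3] [30,10] [27,5] [26] [23,16] [20,18] [18].

9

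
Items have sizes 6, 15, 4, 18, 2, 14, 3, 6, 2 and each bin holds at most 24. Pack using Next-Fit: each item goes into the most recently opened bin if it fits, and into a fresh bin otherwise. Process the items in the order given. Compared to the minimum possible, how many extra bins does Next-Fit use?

Next-Fit: [6,15] [4,18,2] [14,3,6] [2] → 4 bins.
Total size 70; any packing needs at least ⌈70/24⌉ = 3 bins.
An optimal packing achieves that bound: [18,6] [15,6,3] [14,4,2,2] → 3 bins.
Excess: 4 − 3 = 1.

1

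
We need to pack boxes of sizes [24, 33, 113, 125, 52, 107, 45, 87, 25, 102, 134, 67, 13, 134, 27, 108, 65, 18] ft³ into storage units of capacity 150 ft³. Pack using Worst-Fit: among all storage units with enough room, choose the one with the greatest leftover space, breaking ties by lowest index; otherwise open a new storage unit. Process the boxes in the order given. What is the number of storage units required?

Put 24 ft³ in storage unit 1; 126 ft³ remain.
Put 33 ft³ in storage unit 1; 93 ft³ remain.
Put 113 ft³ in storage unit 2; 37 ft³ remain.
Put 125 ft³ in storage unit 3; 25 ft³ remain.
Put 52 ft³ in storage unit 1; 41 ft³ remain.
Put 107 ft³ in storage unit 4; 43 ft³ remain.
Put 45 ft³ in storage unit 5; 105 ft³ remain.
Put 87 ft³ in storage unit 5; 18 ft³ remain.
Put 25 ft³ in storage unit 4; 18 ft³ remain.
Put 102 ft³ in storage unit 6; 48 ft³ remain.
Put 134 ft³ in storage unit 7; 16 ft³ remain.
Put 67 ft³ in storage unit 8; 83 ft³ remain.
Put 13 ft³ in storage unit 8; 70 ft³ remain.
Put 134 ft³ in storage unit 9; 16 ft³ remain.
Put 27 ft³ in storage unit 8; 43 ft³ remain.
Put 108 ft³ in storage unit 10; 42 ft³ remain.
Put 65 ft³ in storage unit 11; 85 ft³ remain.
Put 18 ft³ in storage unit 11; 67 ft³ remain.

11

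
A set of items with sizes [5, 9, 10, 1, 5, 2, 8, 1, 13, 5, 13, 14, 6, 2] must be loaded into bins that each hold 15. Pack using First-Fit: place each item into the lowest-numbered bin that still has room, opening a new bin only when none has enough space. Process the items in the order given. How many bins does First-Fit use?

Put 5 in bin 1; 10 remain.
Put 9 in bin 1; 1 remain.
Put 10 in bin 2; 5 remain.
Put 1 in bin 1; 0 remain.
Put 5 in bin 2; 0 remain.
Put 2 in bin 3; 13 remain.
Put 8 in bin 3; 5 remain.
Put 1 in bin 3; 4 remain.
Put 13 in bin 4; 2 remain.
Put 5 in bin 5; 10 remain.
Put 13 in bin 6; 2 remain.
Put 14 in bin 7; 1 remain.
Put 6 in bin 5; 4 remain.
Put 2 in bin 3; 2 remain.
Final bins: [5,9,1] [10,5] [2,8,1,2] [13] [5,6] [13] [14].

7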